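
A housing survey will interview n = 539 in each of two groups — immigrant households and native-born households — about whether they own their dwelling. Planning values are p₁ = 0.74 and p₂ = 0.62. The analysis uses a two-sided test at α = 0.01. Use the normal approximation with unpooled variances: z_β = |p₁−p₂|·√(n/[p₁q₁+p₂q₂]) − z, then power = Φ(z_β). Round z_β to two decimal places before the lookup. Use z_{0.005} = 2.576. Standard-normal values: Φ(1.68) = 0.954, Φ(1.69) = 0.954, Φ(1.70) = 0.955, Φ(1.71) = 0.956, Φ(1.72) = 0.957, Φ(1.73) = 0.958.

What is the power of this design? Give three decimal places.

Power ≈ 0.954

z_β = |p₁−p₂|·√(n/[p₁q₁+p₂q₂]) − z_{α/2}
    = 0.12 · √(539/0.4280) − 2.576
    = 0.12 · 35.4873 − 2.576
    = 4.2585 − 2.576 = 1.6825 → 1.68
Power = Φ(1.68) = 0.954.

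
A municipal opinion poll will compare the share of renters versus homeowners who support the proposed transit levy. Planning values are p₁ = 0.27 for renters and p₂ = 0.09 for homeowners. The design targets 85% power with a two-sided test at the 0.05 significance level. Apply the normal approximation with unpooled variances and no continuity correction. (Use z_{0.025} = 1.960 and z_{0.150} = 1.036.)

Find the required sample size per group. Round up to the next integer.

n = 78 per group

n = (z_{α/2} + z_β)² · [p₁(1−p₁) + p₂(1−p₂)] / (p₁ − p₂)²
  = (1.960 + 1.036)² · (0.27·0.73 + 0.09·0.91) / (0.18)²
  = (2.996)² · (0.1971 + 0.0819) / 0.0324
  = 8.9760 · 0.2790 / 0.0324
  = 77.29
Round up → n = 78 per group.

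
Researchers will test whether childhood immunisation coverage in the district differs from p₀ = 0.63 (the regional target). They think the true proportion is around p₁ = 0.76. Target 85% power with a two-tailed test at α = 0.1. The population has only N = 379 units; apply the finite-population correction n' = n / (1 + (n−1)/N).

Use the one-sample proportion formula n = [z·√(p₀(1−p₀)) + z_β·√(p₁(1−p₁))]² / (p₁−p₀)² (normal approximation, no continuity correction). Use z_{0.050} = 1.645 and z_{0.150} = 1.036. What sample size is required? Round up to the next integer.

n = 74

n = [z_{α/2}·√(p₀q₀) + z_β·√(p₁q₁)]² / (p₁ − p₀)²
  = [1.645·√(0.63·0.37) + 1.036·√(0.76·0.24)]² / (0.13)²
  = [1.645·0.4828 + 1.036·0.4271]² / 0.0169
  = [1.2367]² / 0.0169
  = 90.49
Finite-population correction (N = 379): 90.49 / (1 + (90.49 − 1)/379) = 73.21.
Round up → n = 74.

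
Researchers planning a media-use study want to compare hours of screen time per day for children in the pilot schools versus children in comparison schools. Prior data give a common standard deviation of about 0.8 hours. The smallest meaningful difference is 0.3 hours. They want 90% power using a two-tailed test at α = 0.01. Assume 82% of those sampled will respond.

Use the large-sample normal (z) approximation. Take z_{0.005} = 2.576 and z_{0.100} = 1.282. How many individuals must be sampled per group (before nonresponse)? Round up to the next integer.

n = (z_{α/2} + z_β)² · (σ₁² + σ₂²) / δ²
  = (2.576 + 1.282)² · (2·0.8² = 1.28) / 0.3²
  = 14.8842 · 1.28 / 0.09
  = 211.69
Adjust for 82% response: 211.69 / 0.82 = 258.15.
Round up → n = 259 per group.

n = 259 per group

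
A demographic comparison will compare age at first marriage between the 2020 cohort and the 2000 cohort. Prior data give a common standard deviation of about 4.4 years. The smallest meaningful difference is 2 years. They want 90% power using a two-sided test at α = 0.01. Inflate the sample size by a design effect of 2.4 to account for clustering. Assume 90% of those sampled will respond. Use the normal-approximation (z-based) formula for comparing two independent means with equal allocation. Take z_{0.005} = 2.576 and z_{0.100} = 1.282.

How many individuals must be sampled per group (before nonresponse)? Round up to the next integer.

n = 385 per group

n = (z_{α/2} + z_β)² · (σ₁² + σ₂²) / δ²
  = (2.576 + 1.282)² · (2·4.4² = 38.72) / 2²
  = 14.8842 · 38.72 / 4
  = 144.08
Design effect: 2.4 × 144.08 = 345.79.
Adjust for 90% response: 345.79 / 0.90 = 384.21.
Round up → n = 385 per group.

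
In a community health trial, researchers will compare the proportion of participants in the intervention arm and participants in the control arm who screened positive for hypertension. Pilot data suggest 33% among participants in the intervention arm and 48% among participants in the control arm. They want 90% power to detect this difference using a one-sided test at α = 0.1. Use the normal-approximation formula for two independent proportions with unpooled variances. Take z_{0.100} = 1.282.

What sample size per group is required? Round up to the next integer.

n = 138 per group

n = (z_α + z_β)² · [p₁(1−p₁) + p₂(1−p₂)] / (p₁ − p₂)²
  = (1.282 + 1.282)² · (0.33·0.67 + 0.48·0.52) / (-0.15)²
  = (2.564)² · (0.2211 + 0.2496) / 0.0225
  = 6.5741 · 0.4707 / 0.0225
  = 137.53
Round up → n = 138 per group.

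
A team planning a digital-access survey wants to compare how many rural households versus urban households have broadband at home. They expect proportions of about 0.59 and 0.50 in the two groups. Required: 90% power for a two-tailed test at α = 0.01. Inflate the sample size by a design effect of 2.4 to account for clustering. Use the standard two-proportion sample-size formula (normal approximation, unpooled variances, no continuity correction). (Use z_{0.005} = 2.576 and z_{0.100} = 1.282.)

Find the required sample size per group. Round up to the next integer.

n = (z_{α/2} + z_β)² · [p₁(1−p₁) + p₂(1−p₂)] / (p₁ − p₂)²
  = (2.576 + 1.282)² · (0.59·0.41 + 0.50·0.50) / (0.09)²
  = (3.858)² · (0.2419 + 0.2500) / 0.0081
  = 14.8842 · 0.4919 / 0.0081
  = 903.89
Design effect: 2.4 × 903.89 = 2169.34.
Round up → n = 2170 per group.

n = 2170 per group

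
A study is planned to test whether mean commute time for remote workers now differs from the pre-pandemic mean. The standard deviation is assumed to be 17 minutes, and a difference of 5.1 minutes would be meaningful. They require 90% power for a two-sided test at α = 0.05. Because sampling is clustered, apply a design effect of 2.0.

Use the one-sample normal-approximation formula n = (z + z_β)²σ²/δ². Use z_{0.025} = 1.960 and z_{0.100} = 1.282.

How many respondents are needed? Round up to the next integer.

n = (z_{α/2} + z_β)² · σ² / δ²
  = (1.960 + 1.282)² · 17² / 5.1²
  = 10.5106 · 289 / 26.01
  = 116.78
Design effect: 2.0 × 116.78 = 233.57.
Round up → n = 234.

n = 234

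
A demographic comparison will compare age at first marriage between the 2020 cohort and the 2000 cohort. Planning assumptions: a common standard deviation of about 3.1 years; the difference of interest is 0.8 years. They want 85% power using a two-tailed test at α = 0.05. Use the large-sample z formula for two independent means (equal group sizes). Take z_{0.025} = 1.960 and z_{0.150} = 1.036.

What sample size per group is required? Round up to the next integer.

n = (z_{α/2} + z_β)² · (σ₁² + σ₂²) / δ²
  = (1.960 + 1.036)² · (2·3.1² = 19.22) / 0.8²
  = 8.9760 · 19.22 / 0.64
  = 269.56
Round up → n = 270 per group.

n = 270 per group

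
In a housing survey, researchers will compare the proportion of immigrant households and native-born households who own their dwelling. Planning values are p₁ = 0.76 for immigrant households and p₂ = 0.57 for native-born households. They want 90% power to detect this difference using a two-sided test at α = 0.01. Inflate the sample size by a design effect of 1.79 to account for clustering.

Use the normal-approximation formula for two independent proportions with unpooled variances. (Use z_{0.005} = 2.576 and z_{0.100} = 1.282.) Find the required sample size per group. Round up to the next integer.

n = 316 per group

n = (z_{α/2} + z_β)² · [p₁(1−p₁) + p₂(1−p₂)] / (p₁ − p₂)²
  = (2.576 + 1.282)² · (0.76·0.24 + 0.57·0.43) / (0.19)²
  = (3.858)² · (0.1824 + 0.2451) / 0.0361
  = 14.8842 · 0.4275 / 0.0361
  = 176.26
Design effect: 1.79 × 176.26 = 315.51.
Round up → n = 316 per group.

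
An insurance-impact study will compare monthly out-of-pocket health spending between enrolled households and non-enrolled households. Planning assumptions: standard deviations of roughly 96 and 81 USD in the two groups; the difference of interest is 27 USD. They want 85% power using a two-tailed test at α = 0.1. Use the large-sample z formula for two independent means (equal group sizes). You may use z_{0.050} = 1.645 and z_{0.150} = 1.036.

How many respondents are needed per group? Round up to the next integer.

n = 156 per group

n = (z_{α/2} + z_β)² · (σ₁² + σ₂²) / δ²
  = (1.645 + 1.036)² · (96² + 81² = 15777) / 27²
  = 7.1878 · 15777 / 729
  = 155.56
Round up → n = 156 per group.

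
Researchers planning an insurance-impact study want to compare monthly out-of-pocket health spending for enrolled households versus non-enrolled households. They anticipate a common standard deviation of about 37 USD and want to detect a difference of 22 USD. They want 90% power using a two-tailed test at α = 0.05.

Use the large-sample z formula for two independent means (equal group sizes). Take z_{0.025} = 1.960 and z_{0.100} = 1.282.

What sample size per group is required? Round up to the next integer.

n = 60 per group

n = (z_{α/2} + z_β)² · (σ₁² + σ₂²) / δ²
  = (1.960 + 1.282)² · (2·37² = 2738) / 22²
  = 10.5106 · 2738 / 484
  = 59.46
Round up → n = 60 per group.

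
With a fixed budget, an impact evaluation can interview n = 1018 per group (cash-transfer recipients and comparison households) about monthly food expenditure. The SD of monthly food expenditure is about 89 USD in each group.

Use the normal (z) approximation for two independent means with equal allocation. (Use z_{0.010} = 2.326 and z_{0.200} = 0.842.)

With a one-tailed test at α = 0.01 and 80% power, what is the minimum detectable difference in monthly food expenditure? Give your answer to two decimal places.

Minimum detectable difference ≈ 12.50 USD

δ = (z_α + z_β) · √((σ₁²+σ₂²)/n)
  = (2.326 + 0.842) · √(15842/1018)
  = 3.168 · √15.5619
  = 3.168 · 3.9449
  = 12.4973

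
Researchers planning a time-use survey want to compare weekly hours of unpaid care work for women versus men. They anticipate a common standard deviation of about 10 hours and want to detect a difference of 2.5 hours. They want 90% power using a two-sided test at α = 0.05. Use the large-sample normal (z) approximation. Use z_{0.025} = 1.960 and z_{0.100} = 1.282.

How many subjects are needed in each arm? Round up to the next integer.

n = 337 per group

n = (z_{α/2} + z_β)² · (σ₁² + σ₂²) / δ²
  = (1.960 + 1.282)² · (2·10² = 200) / 2.5²
  = 10.5106 · 200 / 6.25
  = 336.34
Round up → n = 337 per group.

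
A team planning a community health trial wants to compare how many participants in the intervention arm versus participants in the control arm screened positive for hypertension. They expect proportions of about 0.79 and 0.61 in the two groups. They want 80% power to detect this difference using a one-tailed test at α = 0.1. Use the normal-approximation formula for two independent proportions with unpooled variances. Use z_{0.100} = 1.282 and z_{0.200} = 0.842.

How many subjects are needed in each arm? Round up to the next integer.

n = (z_α + z_β)² · [p₁(1−p₁) + p₂(1−p₂)] / (p₁ − p₂)²
  = (1.282 + 0.842)² · (0.79·0.21 + 0.61·0.39) / (0.18)²
  = (2.124)² · (0.1659 + 0.2379) / 0.0324
  = 4.5114 · 0.4038 / 0.0324
  = 56.23
Round up → n = 57 per group.

n = 57 per group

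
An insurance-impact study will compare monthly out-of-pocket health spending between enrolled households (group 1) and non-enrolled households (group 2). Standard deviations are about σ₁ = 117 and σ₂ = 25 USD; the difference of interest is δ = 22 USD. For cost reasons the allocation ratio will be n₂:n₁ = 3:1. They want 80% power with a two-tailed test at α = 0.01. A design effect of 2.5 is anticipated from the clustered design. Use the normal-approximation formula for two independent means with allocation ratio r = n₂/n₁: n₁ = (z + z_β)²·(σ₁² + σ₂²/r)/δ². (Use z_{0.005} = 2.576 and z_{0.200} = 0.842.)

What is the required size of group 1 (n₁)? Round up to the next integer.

n₁ = 839

n₁ = (z_{α/2} + z_β)² · (σ₁² + σ₂²/r) / δ²
   = (2.576 + 0.842)² · (117² + 25²/3) / 22²
   = 11.6827 · (13689 + 208.3333) / 484
   = 11.6827 · 13897.3 / 484
   = 335.45
Design effect: 2.5 × 335.45 = 838.63.
Round up → n₁ = 839; n₂ = r·n₁ = 3 × 839 = 2517.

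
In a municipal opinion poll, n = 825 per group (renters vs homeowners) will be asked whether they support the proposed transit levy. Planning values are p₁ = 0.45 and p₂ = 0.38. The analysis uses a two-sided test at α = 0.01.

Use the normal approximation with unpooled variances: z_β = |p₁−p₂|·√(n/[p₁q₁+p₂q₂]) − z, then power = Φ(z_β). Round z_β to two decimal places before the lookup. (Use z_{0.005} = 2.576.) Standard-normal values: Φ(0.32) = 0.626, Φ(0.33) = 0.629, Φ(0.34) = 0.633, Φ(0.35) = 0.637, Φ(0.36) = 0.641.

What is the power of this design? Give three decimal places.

Power ≈ 0.626

z_β = |p₁−p₂|·√(n/[p₁q₁+p₂q₂]) − z_{α/2}
    = 0.07 · √(825/0.4831) − 2.576
    = 0.07 · 41.3246 − 2.576
    = 2.8927 − 2.576 = 0.3167 → 0.32
Power = Φ(0.32) = 0.626.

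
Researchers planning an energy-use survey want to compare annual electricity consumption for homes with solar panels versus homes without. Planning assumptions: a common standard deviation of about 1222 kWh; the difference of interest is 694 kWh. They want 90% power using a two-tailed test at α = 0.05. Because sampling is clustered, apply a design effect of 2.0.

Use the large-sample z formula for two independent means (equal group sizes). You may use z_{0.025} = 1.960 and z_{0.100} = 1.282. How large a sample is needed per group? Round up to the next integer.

n = 131 per group

n = (z_{α/2} + z_β)² · (σ₁² + σ₂²) / δ²
  = (1.960 + 1.282)² · (2·1222² = 2986568) / 694²
  = 10.5106 · 2986568 / 481636
  = 65.17
Design effect: 2.0 × 65.17 = 130.35.
Round up → n = 131 per group.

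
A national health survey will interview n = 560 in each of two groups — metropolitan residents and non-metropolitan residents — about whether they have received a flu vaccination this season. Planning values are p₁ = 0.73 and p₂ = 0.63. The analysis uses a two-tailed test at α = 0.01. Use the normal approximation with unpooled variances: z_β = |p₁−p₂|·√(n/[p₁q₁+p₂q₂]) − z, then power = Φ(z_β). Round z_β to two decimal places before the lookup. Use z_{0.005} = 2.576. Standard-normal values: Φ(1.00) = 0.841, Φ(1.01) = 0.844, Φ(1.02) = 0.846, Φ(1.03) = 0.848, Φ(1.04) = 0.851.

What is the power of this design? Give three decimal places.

z_β = |p₁−p₂|·√(n/[p₁q₁+p₂q₂]) − z_{α/2}
    = 0.10 · √(560/0.4302) − 2.576
    = 0.10 · 36.0794 − 2.576
    = 3.6079 − 2.576 = 1.0319 → 1.03
Power = Φ(1.03) = 0.848.

Power ≈ 0.848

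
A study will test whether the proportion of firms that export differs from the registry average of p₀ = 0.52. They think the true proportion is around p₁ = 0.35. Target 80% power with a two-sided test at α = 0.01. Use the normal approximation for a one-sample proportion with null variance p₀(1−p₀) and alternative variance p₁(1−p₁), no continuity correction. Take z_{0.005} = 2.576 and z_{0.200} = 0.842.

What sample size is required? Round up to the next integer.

n = [z_{α/2}·√(p₀q₀) + z_β·√(p₁q₁)]² / (p₁ − p₀)²
  = [2.576·√(0.52·0.48) + 0.842·√(0.35·0.65)]² / (-0.17)²
  = [2.576·0.4996 + 0.842·0.4770]² / 0.0289
  = [1.6886]² / 0.0289
  = 98.66
Round up → n = 99.

n = 99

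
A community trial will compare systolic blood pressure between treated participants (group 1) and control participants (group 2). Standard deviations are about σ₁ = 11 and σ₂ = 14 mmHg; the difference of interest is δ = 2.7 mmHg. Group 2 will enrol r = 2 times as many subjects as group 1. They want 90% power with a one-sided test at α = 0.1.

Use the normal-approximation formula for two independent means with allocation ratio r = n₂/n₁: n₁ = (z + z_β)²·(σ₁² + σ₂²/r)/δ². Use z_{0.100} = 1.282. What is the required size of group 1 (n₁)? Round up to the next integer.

n₁ = 198

n₁ = (z_α + z_β)² · (σ₁² + σ₂²/r) / δ²
   = (1.282 + 1.282)² · (11² + 14²/2) / 2.7²
   = 6.5741 · (121 + 98) / 7.29
   = 6.5741 · 219 / 7.29
   = 197.49
Round up → n₁ = 198; n₂ = r·n₁ = 2 × 198 = 396.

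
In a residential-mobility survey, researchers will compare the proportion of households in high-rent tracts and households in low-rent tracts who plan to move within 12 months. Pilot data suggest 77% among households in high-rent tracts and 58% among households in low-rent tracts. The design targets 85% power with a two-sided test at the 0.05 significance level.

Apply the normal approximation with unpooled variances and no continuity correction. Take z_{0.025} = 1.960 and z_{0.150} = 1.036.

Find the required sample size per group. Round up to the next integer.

n = 105 per group

n = (z_{α/2} + z_β)² · [p₁(1−p₁) + p₂(1−p₂)] / (p₁ − p₂)²
  = (1.960 + 1.036)² · (0.77·0.23 + 0.58·0.42) / (0.19)²
  = (2.996)² · (0.1771 + 0.2436) / 0.0361
  = 8.9760 · 0.4207 / 0.0361
  = 104.60
Round up → n = 105 per group.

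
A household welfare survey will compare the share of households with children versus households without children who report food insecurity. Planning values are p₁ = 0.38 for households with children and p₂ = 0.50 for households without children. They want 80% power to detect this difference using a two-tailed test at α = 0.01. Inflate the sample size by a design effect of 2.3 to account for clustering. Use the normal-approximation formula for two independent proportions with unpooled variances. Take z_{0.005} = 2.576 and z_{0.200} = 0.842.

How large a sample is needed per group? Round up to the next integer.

n = 907 per group

n = (z_{α/2} + z_β)² · [p₁(1−p₁) + p₂(1−p₂)] / (p₁ − p₂)²
  = (2.576 + 0.842)² · (0.38·0.62 + 0.50·0.50) / (-0.12)²
  = (3.418)² · (0.2356 + 0.2500) / 0.0144
  = 11.6827 · 0.4856 / 0.0144
  = 393.97
Design effect: 2.3 × 393.97 = 906.13.
Round up → n = 907 per group.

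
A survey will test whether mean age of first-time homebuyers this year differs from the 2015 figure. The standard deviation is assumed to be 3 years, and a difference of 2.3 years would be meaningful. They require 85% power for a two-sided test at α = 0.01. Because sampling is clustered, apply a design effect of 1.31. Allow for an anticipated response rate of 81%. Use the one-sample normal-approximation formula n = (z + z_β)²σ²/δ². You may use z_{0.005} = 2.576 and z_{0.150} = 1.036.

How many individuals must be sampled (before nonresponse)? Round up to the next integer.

n = (z_{α/2} + z_β)² · σ² / δ²
  = (2.576 + 1.036)² · 3² / 2.3²
  = 13.0465 · 9 / 5.29
  = 22.20
Design effect: 1.31 × 22.20 = 29.08.
Adjust for 81% response: 29.08 / 0.81 = 35.90.
Round up → n = 36.

n = 36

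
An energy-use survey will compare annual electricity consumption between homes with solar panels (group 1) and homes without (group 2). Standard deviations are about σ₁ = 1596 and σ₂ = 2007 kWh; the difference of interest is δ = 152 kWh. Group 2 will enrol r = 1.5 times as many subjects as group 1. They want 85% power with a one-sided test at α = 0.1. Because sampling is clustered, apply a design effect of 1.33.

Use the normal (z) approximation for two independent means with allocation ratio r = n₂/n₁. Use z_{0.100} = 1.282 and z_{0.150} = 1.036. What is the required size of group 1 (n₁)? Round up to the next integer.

n₁ = (z_α + z_β)² · (σ₁² + σ₂²/r) / δ²
   = (1.282 + 1.036)² · (1596² + 2007²/1.5) / 152²
   = 5.3731 · (2547216 + 2685366) / 23104
   = 5.3731 · 5232582 / 23104
   = 1216.90
Design effect: 1.33 × 1216.90 = 1618.48.
Round up → n₁ = 1619; n₂ = r·n₁ = 1.5 × 1619 = 2429.

n₁ = 1619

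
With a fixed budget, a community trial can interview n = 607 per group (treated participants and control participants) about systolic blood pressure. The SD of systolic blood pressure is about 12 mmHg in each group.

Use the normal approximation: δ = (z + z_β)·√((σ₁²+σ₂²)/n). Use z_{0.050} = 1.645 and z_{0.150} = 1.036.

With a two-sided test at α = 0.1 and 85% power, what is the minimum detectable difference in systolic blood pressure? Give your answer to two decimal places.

Minimum detectable difference ≈ 1.85 mmHg

δ = (z_{α/2} + z_β) · √((σ₁²+σ₂²)/n)
  = (1.645 + 1.036) · √(288/607)
  = 2.681 · √0.47446
  = 2.681 · 0.6888
  = 1.8467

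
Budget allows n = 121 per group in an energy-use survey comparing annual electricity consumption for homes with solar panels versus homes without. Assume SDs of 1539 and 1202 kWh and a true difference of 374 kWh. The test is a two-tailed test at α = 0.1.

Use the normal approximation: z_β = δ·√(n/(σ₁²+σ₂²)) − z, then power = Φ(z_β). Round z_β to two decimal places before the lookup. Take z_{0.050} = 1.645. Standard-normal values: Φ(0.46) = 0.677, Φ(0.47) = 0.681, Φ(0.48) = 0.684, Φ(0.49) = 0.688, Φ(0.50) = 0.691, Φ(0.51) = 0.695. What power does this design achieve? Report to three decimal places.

Power ≈ 0.677

z_β = δ·√(n/(σ₁²+σ₂²)) − z_{α/2}
    = 374 · √(121/3813325) − 1.645
    = 374 · 0.00563 − 1.645
    = 2.1067 − 1.645 = 0.4617 → 0.46
Power = Φ(0.46) = 0.677.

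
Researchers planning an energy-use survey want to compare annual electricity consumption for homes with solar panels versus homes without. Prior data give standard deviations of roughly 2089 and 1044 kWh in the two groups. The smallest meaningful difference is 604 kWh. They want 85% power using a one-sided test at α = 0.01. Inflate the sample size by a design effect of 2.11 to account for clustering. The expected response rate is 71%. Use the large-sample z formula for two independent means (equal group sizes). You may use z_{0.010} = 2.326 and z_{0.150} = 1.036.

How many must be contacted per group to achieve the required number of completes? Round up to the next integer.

n = 503 per group

n = (z_α + z_β)² · (σ₁² + σ₂²) / δ²
  = (2.326 + 1.036)² · (2089² + 1044² = 5453857) / 604²
  = 11.3030 · 5453857 / 364816
  = 168.98
Design effect: 2.11 × 168.98 = 356.54.
Adjust for 71% response: 356.54 / 0.71 = 502.17.
Round up → n = 503 per group.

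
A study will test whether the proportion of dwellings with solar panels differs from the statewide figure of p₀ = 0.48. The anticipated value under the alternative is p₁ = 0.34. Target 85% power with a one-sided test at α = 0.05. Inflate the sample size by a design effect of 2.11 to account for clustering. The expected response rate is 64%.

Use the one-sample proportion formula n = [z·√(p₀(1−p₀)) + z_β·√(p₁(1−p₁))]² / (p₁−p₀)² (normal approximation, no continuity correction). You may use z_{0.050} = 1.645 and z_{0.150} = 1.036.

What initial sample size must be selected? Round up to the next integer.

n = 290

n = [z_α·√(p₀q₀) + z_β·√(p₁q₁)]² / (p₁ − p₀)²
  = [1.645·√(0.48·0.52) + 1.036·√(0.34·0.66)]² / (-0.14)²
  = [1.645·0.4996 + 1.036·0.4737]² / 0.0196
  = [1.3126]² / 0.0196
  = 87.90
Design effect: 2.11 × 87.90 = 185.48.
Adjust for 64% response: 185.48 / 0.64 = 289.81.
Round up → n = 290.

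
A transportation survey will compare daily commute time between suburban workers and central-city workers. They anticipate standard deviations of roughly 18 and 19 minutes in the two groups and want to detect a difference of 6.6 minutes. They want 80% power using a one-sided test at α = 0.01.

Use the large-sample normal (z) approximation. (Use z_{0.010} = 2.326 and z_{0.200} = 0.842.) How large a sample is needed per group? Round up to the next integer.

n = (z_α + z_β)² · (σ₁² + σ₂²) / δ²
  = (2.326 + 0.842)² · (18² + 19² = 685) / 6.6²
  = 10.0362 · 685 / 43.56
  = 157.82
Round up → n = 158 per group.

n = 158 per group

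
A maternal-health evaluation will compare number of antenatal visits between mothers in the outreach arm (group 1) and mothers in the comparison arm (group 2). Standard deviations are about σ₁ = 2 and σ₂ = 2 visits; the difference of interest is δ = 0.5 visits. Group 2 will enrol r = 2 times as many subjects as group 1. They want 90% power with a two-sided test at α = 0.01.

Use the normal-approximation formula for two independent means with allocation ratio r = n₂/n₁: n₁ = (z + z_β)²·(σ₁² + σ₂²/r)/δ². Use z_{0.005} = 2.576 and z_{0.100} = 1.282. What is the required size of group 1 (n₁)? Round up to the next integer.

n₁ = (z_{α/2} + z_β)² · (σ₁² + σ₂²/r) / δ²
   = (2.576 + 1.282)² · (2² + 2²/2) / 0.5²
   = 14.8842 · (4 + 2) / 0.25
   = 14.8842 · 6 / 0.25
   = 357.22
Round up → n₁ = 358; n₂ = r·n₁ = 2 × 358 = 716.

n₁ = 358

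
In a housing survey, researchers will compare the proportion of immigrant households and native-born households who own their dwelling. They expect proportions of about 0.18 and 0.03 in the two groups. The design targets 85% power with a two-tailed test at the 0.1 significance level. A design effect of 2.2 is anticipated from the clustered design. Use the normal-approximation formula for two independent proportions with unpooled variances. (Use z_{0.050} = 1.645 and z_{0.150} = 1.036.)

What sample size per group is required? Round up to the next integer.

n = 125 per group

n = (z_{α/2} + z_β)² · [p₁(1−p₁) + p₂(1−p₂)] / (p₁ − p₂)²
  = (1.645 + 1.036)² · (0.18·0.82 + 0.03·0.97) / (0.15)²
  = (2.681)² · (0.1476 + 0.0291) / 0.0225
  = 7.1878 · 0.1767 / 0.0225
  = 56.45
Design effect: 2.2 × 56.45 = 124.19.
Round up → n = 125 per group.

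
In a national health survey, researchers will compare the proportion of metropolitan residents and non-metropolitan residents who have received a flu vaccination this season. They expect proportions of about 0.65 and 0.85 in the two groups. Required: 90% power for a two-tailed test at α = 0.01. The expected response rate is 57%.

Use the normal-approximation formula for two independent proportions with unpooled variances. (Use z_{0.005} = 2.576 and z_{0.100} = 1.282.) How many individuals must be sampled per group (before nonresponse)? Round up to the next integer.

n = (z_{α/2} + z_β)² · [p₁(1−p₁) + p₂(1−p₂)] / (p₁ − p₂)²
  = (2.576 + 1.282)² · (0.65·0.35 + 0.85·0.15) / (-0.20)²
  = (3.858)² · (0.2275 + 0.1275) / 0.0400
  = 14.8842 · 0.3550 / 0.0400
  = 132.10
Adjust for 57% response: 132.10 / 0.57 = 231.75.
Round up → n = 232 per group.

n = 232 per group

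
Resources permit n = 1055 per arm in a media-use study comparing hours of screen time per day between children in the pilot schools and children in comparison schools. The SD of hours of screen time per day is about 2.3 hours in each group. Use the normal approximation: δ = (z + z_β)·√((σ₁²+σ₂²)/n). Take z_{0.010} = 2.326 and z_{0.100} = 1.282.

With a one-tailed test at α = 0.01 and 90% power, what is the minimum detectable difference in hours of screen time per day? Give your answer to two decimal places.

Minimum detectable difference ≈ 0.36 hours

δ = (z_α + z_β) · √((σ₁²+σ₂²)/n)
  = (2.326 + 1.282) · √(10.58/1055)
  = 3.608 · √0.01003
  = 3.608 · 0.1001
  = 0.3613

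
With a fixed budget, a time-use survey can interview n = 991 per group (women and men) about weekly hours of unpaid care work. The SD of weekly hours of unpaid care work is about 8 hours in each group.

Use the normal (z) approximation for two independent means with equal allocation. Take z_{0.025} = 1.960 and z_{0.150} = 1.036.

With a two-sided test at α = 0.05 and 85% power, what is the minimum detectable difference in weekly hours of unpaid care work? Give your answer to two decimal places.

Minimum detectable difference ≈ 1.08 hours

δ = (z_{α/2} + z_β) · √((σ₁²+σ₂²)/n)
  = (1.960 + 1.036) · √(128/991)
  = 2.996 · √0.12916
  = 2.996 · 0.3594
  = 1.0767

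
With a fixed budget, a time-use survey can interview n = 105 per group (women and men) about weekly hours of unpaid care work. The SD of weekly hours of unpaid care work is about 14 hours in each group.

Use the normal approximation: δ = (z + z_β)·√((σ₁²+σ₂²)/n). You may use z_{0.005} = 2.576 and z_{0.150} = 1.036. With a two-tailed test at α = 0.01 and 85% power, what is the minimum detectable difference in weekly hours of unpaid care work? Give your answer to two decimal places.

Minimum detectable difference ≈ 6.98 hours

δ = (z_{α/2} + z_β) · √((σ₁²+σ₂²)/n)
  = (2.576 + 1.036) · √(392/105)
  = 3.612 · √3.7333
  = 3.612 · 1.9322
  = 6.9790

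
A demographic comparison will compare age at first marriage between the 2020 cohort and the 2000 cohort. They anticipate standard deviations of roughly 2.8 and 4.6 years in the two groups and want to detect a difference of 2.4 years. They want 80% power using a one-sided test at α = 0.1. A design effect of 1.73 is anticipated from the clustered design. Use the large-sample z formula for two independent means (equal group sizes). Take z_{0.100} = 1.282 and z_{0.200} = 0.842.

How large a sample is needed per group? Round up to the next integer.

n = 40 per group

n = (z_α + z_β)² · (σ₁² + σ₂²) / δ²
  = (1.282 + 0.842)² · (2.8² + 4.6² = 29) / 2.4²
  = 4.5114 · 29 / 5.76
  = 22.71
Design effect: 1.73 × 22.71 = 39.29.
Round up → n = 40 per group.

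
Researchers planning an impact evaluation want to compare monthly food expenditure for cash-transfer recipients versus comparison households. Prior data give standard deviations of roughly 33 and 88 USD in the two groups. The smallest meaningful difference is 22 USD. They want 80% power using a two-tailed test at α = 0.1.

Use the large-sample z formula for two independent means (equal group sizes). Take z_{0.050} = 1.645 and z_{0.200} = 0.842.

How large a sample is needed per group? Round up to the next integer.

n = 113 per group

n = (z_{α/2} + z_β)² · (σ₁² + σ₂²) / δ²
  = (1.645 + 0.842)² · (33² + 88² = 8833) / 22²
  = 6.1852 · 8833 / 484
  = 112.88
Round up → n = 113 per group.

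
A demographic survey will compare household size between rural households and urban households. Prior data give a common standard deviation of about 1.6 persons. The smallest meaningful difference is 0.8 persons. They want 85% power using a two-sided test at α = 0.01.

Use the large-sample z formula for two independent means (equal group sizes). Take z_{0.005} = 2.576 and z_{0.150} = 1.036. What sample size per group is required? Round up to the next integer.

n = (z_{α/2} + z_β)² · (σ₁² + σ₂²) / δ²
  = (2.576 + 1.036)² · (2·1.6² = 5.12) / 0.8²
  = 13.0465 · 5.12 / 0.64
  = 104.37
Round up → n = 105 per group.

n = 105 per group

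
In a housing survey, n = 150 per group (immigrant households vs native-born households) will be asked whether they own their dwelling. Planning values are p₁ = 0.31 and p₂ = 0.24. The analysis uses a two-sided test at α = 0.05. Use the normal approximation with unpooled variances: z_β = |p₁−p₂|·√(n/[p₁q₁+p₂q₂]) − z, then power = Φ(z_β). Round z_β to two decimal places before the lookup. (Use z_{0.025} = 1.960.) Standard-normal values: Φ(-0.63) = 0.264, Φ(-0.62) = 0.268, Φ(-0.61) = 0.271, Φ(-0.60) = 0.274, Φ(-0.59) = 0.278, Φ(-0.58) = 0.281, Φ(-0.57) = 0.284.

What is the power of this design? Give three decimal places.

z_β = |p₁−p₂|·√(n/[p₁q₁+p₂q₂]) − z_{α/2}
    = 0.07 · √(150/0.3963) − 1.960
    = 0.07 · 19.4551 − 1.960
    = 1.3619 − 1.960 = -0.5981 → -0.60
Power = Φ(-0.60) = 0.274.

Power ≈ 0.274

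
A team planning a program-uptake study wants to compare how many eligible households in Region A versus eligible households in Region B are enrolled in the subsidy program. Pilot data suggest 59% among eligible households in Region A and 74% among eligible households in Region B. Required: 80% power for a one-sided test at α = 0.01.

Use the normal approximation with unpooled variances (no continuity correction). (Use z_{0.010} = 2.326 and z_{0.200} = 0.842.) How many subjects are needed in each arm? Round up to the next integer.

n = (z_α + z_β)² · [p₁(1−p₁) + p₂(1−p₂)] / (p₁ − p₂)²
  = (2.326 + 0.842)² · (0.59·0.41 + 0.74·0.26) / (-0.15)²
  = (3.168)² · (0.2419 + 0.1924) / 0.0225
  = 10.0362 · 0.4343 / 0.0225
  = 193.72
Round up → n = 194 per group.

n = 194 per group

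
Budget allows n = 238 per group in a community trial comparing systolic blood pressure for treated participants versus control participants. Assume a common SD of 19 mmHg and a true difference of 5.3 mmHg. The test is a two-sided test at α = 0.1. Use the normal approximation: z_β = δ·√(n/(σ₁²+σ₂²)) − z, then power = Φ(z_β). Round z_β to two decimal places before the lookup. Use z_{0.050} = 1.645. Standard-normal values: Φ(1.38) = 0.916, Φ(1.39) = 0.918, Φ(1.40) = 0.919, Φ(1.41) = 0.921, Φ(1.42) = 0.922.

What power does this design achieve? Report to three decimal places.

Power ≈ 0.919

z_β = δ·√(n/(σ₁²+σ₂²)) − z_{α/2}
    = 5.3 · √(238/722) − 1.645
    = 5.3 · 0.57414 − 1.645
    = 3.0430 − 1.645 = 1.3980 → 1.40
Power = Φ(1.40) = 0.919.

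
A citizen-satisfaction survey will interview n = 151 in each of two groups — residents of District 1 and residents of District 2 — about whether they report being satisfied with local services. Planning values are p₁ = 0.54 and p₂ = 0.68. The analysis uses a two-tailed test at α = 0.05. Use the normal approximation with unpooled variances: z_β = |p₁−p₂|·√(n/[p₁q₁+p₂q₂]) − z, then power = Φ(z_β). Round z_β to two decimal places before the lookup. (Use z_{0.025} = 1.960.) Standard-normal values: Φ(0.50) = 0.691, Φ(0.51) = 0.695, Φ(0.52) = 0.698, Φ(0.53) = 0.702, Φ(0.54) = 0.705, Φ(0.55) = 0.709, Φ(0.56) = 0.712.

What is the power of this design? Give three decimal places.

z_β = |p₁−p₂|·√(n/[p₁q₁+p₂q₂]) − z_{α/2}
    = 0.14 · √(151/0.4660) − 1.960
    = 0.14 · 18.0010 − 1.960
    = 2.5201 − 1.960 = 0.5601 → 0.56
Power = Φ(0.56) = 0.712.

Power ≈ 0.712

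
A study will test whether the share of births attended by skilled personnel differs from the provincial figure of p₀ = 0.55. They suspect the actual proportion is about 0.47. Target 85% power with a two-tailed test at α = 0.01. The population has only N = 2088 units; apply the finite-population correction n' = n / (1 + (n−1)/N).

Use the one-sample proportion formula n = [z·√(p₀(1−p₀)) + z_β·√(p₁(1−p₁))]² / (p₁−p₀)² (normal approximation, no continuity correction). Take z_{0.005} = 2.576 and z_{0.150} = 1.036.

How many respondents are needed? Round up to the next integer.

n = [z_{α/2}·√(p₀q₀) + z_β·√(p₁q₁)]² / (p₁ − p₀)²
  = [2.576·√(0.55·0.45) + 1.036·√(0.47·0.53)]² / (-0.08)²
  = [2.576·0.4975 + 1.036·0.4991]² / 0.0064
  = [1.7986]² / 0.0064
  = 505.47
Finite-population correction (N = 2088): 505.47 / (1 + (505.47 − 1)/2088) = 407.11.
Round up → n = 408.

n = 408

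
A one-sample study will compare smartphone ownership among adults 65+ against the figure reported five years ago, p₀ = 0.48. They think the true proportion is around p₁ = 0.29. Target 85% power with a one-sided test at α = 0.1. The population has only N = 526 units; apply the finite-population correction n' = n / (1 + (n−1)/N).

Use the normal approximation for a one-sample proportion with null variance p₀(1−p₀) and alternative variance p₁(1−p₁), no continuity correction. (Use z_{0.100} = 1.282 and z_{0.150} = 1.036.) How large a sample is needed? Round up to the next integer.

n = 33

n = [z_α·√(p₀q₀) + z_β·√(p₁q₁)]² / (p₁ − p₀)²
  = [1.282·√(0.48·0.52) + 1.036·√(0.29·0.71)]² / (-0.19)²
  = [1.282·0.4996 + 1.036·0.4538]² / 0.0361
  = [1.1106]² / 0.0361
  = 34.17
Finite-population correction (N = 526): 34.17 / (1 + (34.17 − 1)/526) = 32.14.
Round up → n = 33.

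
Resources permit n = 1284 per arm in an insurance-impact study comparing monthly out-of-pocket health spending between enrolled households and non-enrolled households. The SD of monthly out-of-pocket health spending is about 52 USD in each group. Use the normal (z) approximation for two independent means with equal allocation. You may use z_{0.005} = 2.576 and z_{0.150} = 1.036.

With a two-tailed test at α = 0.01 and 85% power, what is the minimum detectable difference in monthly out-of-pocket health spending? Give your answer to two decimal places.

δ = (z_{α/2} + z_β) · √((σ₁²+σ₂²)/n)
  = (2.576 + 1.036) · √(5408/1284)
  = 3.612 · √4.2118
  = 3.612 · 2.0523
  = 7.4128

Minimum detectable difference ≈ 7.41 USD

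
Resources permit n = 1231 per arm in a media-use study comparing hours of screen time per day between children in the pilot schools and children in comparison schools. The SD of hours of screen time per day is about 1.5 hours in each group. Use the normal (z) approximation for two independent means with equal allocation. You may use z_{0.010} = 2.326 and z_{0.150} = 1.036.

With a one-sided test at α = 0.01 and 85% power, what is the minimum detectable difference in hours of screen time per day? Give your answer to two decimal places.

δ = (z_α + z_β) · √((σ₁²+σ₂²)/n)
  = (2.326 + 1.036) · √(4.5/1231)
  = 3.362 · √0.00366
  = 3.362 · 0.0605
  = 0.2033

Minimum detectable difference ≈ 0.20 hours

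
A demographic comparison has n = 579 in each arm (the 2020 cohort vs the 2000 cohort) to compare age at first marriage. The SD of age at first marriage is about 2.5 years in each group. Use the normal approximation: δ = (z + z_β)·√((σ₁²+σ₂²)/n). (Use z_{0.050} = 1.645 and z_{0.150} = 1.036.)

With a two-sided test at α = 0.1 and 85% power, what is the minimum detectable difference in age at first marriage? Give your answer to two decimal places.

Minimum detectable difference ≈ 0.39 years

δ = (z_{α/2} + z_β) · √((σ₁²+σ₂²)/n)
  = (1.645 + 1.036) · √(12.5/579)
  = 2.681 · √0.02159
  = 2.681 · 0.1469
  = 0.3939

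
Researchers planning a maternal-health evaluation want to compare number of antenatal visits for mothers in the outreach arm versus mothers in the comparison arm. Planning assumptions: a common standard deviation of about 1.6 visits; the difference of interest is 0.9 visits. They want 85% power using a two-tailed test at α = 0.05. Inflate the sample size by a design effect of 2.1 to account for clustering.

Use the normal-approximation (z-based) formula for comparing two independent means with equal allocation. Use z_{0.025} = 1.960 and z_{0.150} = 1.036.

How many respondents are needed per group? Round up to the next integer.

n = 120 per group

n = (z_{α/2} + z_β)² · (σ₁² + σ₂²) / δ²
  = (1.960 + 1.036)² · (2·1.6² = 5.12) / 0.9²
  = 8.9760 · 5.12 / 0.81
  = 56.74
Design effect: 2.1 × 56.74 = 119.15.
Round up → n = 120 per group.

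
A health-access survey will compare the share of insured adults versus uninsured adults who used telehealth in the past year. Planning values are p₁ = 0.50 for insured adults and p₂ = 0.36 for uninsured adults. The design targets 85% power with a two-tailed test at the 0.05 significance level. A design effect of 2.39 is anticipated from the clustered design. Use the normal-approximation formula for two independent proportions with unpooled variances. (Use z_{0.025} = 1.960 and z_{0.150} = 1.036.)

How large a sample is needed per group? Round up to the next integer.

n = (z_{α/2} + z_β)² · [p₁(1−p₁) + p₂(1−p₂)] / (p₁ − p₂)²
  = (1.960 + 1.036)² · (0.50·0.50 + 0.36·0.64) / (0.14)²
  = (2.996)² · (0.2500 + 0.2304) / 0.0196
  = 8.9760 · 0.4804 / 0.0196
  = 220.00
Design effect: 2.39 × 220.00 = 525.81.
Round up → n = 526 per group.

n = 526 per group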